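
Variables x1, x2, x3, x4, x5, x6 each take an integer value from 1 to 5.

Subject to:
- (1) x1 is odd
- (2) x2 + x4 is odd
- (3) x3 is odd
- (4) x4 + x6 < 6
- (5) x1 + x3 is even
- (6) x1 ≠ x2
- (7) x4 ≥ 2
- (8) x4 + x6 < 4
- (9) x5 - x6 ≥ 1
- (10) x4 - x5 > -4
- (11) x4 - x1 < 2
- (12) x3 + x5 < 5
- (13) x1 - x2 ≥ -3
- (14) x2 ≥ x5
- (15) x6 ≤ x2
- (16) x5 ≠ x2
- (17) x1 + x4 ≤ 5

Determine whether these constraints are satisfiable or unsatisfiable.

Take x1 = 3, x2 = 5, x3 = 1, x4 = 2, x5 = 3, x6 = 1. Then constraint 4: x4 + x6 = 3; constraint 8: x4 + x6 = 3, and every other listed constraint is also met.

Satisfiable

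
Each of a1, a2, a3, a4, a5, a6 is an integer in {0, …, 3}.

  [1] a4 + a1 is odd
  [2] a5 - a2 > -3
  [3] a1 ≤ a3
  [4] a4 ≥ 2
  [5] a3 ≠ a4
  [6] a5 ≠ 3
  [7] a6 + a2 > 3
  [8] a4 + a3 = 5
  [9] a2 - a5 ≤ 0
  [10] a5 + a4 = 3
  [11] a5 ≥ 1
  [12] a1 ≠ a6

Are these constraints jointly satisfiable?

Satisfiable

Setting (a1, a2, a3, a4, a5, a6) = (1, 1, 3, 2, 1, 3) satisfies everything: constraint 2: a5 - a2 = 0; constraint 7: a6 + a2 = 4, and the others follow.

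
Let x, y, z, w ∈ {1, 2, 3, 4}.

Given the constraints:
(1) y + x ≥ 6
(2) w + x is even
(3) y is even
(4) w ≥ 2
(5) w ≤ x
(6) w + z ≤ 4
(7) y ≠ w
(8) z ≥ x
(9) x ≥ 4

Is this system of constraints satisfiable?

From constraint 4: w ≥ 2. From constraints 8 and 9: z ≥ x ≥ 4. Hence w + z ≥ 6. But constraint 6 requires w + z ≤ 4, and 4 < 6. Contradiction.

Unsatisfiable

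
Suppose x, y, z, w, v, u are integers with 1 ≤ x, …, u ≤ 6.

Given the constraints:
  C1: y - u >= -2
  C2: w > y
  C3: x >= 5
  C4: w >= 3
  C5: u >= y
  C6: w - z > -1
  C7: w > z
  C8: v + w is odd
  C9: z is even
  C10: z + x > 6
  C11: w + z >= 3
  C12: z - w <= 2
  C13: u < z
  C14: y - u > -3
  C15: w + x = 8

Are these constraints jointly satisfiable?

Satisfiable

Take x = 5, y = 1, z = 2, w = 3, v = 6, u = 1. Then constraint 1: y - u = 0; constraint 6: w - z = 1, and every other listed constraint is also met.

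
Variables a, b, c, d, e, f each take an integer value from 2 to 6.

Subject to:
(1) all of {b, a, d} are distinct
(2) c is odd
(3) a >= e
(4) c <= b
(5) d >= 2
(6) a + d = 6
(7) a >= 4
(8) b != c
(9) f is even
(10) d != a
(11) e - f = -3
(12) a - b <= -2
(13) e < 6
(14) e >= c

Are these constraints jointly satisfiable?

One satisfying assignment is a = 4, b = 6, c = 3, d = 2, e = 3, f = 6.
For the less obvious constraints — constraint 6: a + d = 6; constraint 11: e - f = -3 — and the others hold by inspection.

Satisfiable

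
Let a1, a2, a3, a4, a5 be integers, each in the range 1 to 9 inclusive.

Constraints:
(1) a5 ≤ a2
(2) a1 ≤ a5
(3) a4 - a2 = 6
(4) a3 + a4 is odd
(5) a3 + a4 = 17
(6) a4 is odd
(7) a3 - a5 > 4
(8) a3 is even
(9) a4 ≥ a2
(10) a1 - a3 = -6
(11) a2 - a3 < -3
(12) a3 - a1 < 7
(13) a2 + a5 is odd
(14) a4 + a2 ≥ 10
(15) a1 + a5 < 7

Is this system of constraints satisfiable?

Satisfiable

The assignment a1 = 2, a2 = 3, a3 = 8, a4 = 9, a5 = 2 works:
  constraint 3 holds since a4 - a2 = 6.
  constraint 5 holds since a3 + a4 = 17.
The rest check out directly.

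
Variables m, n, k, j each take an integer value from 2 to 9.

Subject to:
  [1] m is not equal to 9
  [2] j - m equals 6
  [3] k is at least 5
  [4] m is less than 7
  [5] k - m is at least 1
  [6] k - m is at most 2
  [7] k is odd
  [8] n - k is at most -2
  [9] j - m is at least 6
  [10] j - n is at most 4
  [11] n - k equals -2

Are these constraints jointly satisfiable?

Constraints 6, 8, 9, and 10 give m − k ≥ -2, k − n ≥ 2, n − j ≥ -4, j − m ≥ 6.
Adding all 4 inequalities: the left sides telescope to 0, and the right sides sum to (-2) + 2 + (-4) + 6 = 2. So 0 ≥ 2, which is false.

Unsatisfiable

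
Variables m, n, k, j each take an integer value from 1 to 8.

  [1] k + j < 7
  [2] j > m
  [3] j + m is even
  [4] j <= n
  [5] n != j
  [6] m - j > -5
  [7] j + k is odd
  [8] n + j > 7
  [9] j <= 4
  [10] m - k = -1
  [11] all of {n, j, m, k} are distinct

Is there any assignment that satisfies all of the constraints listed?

Satisfiable

One satisfying assignment is m = 1, n = 7, k = 2, j = 3.
For the less obvious constraints — constraint 1: k + j = 5; constraint 6: m - j = -2; constraint 8: n + j = 10 — and the others hold by inspection.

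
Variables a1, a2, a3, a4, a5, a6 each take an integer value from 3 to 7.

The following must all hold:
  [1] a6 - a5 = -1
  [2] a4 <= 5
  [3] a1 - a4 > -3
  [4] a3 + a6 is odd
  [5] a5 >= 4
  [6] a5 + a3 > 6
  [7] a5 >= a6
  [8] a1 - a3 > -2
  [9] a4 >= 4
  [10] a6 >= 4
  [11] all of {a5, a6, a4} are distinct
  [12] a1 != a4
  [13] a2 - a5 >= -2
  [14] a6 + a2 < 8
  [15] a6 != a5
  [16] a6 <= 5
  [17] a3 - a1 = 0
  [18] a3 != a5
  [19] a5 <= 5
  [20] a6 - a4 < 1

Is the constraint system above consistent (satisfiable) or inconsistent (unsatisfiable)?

Constraints 2, 5, 9, 10, 16, and 19 confine each of a5, a6, a4 to the 2 values {4, 5}.
Constraint 11 requires all 3 of them to be distinct, but only 2 values are available — impossible by the pigeonhole principle.

Unsatisfiable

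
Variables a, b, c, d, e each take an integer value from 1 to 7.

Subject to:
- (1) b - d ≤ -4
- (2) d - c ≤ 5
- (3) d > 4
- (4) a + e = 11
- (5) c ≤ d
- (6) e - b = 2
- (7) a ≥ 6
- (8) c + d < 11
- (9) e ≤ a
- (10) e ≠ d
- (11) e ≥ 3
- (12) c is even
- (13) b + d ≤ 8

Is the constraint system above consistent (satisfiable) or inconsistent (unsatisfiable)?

Satisfiable

Setting (a, b, c, d, e) = (7, 2, 4, 6, 4) satisfies everything: constraint 1: b - d = -4; constraint 2: d - c = 2; constraint 4: a + e = 11, and the others follow.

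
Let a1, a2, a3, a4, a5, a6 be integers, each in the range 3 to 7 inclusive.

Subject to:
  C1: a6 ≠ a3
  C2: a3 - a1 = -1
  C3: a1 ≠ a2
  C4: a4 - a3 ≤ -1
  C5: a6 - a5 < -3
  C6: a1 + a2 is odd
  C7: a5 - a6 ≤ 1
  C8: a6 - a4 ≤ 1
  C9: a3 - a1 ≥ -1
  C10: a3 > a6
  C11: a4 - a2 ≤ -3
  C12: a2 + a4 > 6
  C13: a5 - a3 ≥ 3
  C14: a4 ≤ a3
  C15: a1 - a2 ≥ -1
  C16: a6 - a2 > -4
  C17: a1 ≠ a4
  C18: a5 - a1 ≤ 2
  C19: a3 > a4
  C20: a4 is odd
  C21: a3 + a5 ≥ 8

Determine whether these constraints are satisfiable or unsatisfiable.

Unsatisfiable

Constraints 7, 8, 9, 11, 13, and 15 give a1 − a2 ≥ -1, a2 − a4 ≥ 3, a4 − a6 ≥ -1, a6 − a5 ≥ -1, a5 − a3 ≥ 3, a3 − a1 ≥ -1.
Adding all 6 inequalities: the left sides telescope to 0, and the right sides sum to (-1) + 3 + (-1) + (-1) + 3 + (-1) = 2. So 0 ≥ 2, which is false.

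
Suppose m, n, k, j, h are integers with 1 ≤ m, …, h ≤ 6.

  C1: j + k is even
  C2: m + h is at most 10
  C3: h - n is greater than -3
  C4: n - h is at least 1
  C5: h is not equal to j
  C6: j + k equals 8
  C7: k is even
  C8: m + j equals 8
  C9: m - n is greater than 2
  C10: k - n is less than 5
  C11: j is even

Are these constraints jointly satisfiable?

One satisfying assignment is m = 6, n = 2, k = 6, j = 2, h = 1.
For the less obvious constraints — constraint 2: m + h = 7; constraint 3: h - n = -1 — and the others hold by inspection.

Satisfiable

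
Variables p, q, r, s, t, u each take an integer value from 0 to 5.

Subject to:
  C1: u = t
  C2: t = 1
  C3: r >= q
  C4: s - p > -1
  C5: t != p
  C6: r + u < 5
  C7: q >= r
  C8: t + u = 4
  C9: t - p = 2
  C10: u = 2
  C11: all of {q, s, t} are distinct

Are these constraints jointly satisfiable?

Constraint 10 fixes u = 2 and constraint 2 fixes t = 1, but constraint 1 requires u = t. Since 2 ≠ 1, contradiction.

Unsatisfiable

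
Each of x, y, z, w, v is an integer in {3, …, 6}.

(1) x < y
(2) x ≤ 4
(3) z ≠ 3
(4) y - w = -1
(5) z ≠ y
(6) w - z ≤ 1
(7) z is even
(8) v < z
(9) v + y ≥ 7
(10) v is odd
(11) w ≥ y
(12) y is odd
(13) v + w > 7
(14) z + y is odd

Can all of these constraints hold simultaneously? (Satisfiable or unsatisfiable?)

One satisfying assignment is x = 3, y = 5, z = 6, w = 6, v = 3.
For the less obvious constraints — constraint 4: y - w = -1; constraint 6: w - z = 0 — and the others hold by inspection.

Satisfiable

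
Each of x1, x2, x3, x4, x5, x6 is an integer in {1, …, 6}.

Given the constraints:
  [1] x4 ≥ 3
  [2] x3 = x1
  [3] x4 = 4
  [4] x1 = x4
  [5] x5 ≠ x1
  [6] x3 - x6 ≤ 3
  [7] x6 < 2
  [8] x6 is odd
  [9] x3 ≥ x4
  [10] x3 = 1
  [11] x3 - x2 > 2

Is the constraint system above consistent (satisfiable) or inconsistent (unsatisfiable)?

Unsatisfiable

Constraint 10 fixes x3 = 1 and constraint 3 fixes x4 = 4. Constraints 2 and 4 give x3 = x1 = x4, so x3 = x4. But 1 ≠ 4 — contradiction.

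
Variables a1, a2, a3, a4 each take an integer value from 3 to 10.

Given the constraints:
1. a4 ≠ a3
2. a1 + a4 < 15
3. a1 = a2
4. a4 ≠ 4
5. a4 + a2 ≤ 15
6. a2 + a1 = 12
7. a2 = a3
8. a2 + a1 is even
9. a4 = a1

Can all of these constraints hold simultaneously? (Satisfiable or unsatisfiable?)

Unsatisfiable

From constraints 3, 7, and 9, a4 = a1 = a2 = a3, so a4 = a3. But constraint 1 says a4 ≠ a3. Contradiction.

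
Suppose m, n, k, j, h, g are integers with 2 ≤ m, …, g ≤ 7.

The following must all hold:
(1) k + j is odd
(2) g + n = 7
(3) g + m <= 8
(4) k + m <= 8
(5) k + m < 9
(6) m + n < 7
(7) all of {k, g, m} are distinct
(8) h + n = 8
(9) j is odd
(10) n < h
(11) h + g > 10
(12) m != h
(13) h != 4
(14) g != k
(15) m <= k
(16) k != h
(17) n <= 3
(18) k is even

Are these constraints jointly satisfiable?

Satisfiable

One satisfying assignment is m = 3, n = 2, k = 4, j = 7, h = 6, g = 5.
For the less obvious constraints — constraint 2: g + n = 7; constraint 3: g + m = 8; constraint 4: k + m = 7 — and the others hold by inspection.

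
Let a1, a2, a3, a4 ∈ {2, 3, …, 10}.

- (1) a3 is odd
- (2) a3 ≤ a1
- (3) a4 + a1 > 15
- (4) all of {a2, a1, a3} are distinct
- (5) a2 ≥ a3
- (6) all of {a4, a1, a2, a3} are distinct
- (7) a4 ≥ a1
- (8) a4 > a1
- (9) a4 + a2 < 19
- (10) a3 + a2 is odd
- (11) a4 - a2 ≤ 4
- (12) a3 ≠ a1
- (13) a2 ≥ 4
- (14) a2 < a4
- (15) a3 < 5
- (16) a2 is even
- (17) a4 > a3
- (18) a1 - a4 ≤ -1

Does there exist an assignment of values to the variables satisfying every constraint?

Setting (a1, a2, a3, a4) = (7, 6, 3, 10) satisfies everything: constraint 3: a4 + a1 = 17; constraint 9: a4 + a2 = 16, and the others follow.

Satisfiable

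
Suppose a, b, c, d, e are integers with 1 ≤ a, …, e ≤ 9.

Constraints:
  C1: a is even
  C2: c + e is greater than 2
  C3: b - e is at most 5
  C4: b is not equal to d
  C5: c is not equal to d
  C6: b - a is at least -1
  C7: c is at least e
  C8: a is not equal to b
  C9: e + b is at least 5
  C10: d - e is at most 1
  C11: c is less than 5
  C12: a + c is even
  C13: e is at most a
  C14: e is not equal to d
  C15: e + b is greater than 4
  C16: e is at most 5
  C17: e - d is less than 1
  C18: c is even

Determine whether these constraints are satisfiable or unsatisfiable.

Satisfiable

One satisfying assignment is a = 4, b = 5, c = 4, d = 2, e = 1.
For the less obvious constraints — constraint 2: c + e = 5; constraint 3: b - e = 4 — and the others hold by inspection.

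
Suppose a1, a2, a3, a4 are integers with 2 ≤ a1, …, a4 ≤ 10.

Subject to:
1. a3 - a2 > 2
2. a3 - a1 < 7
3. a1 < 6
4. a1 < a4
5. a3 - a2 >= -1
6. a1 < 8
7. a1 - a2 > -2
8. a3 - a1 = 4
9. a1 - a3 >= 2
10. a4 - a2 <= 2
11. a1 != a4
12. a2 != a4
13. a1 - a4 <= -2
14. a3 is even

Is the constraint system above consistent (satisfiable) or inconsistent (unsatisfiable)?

Constraints 5, 9, 10, and 13 give a4 − a1 ≥ 2, a1 − a3 ≥ 2, a3 − a2 ≥ -1, a2 − a4 ≥ -2.
Adding all 4 inequalities: the left sides telescope to 0, and the right sides sum to 2 + 2 + (-1) + (-2) = 1. So 0 ≥ 1, which is false.

Unsatisfiable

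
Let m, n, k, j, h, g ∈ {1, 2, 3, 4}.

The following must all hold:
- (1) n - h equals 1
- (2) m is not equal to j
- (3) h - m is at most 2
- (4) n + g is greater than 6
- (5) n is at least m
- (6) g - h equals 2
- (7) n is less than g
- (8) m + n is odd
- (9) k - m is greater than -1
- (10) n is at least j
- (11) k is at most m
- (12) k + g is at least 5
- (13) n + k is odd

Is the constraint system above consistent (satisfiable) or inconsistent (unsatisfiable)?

Try m = 2, n = 3, k = 2, j = 1, h = 2, g = 4.
Check constraint 1: n - h = 1; constraint 3: h - m = 0. The remaining constraints are straightforward to verify.

Satisfiable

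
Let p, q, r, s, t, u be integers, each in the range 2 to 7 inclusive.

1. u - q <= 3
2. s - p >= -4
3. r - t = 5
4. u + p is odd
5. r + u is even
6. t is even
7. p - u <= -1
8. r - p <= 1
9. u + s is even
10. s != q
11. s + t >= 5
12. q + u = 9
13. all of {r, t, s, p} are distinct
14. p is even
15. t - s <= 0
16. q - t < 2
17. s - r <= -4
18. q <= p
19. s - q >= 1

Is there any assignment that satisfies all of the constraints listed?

Unsatisfiable

Constraints 1, 7, 8, 17, and 19 give p − r ≥ -1, r − s ≥ 4, s − q ≥ 1, q − u ≥ -3, u − p ≥ 1.
Adding all 5 inequalities: the left sides telescope to 0, and the right sides sum to (-1) + 4 + 1 + (-3) + 1 = 2. So 0 ≥ 2, which is false.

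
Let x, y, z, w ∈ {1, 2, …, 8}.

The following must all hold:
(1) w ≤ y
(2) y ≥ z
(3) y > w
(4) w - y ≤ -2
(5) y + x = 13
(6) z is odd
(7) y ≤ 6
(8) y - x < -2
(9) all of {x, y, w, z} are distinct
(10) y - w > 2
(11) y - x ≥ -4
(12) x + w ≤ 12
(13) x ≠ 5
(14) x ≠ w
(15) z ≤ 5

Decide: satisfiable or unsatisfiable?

Satisfiable

Try x = 8, y = 5, z = 1, w = 2.
Check constraint 4: w - y = -3; constraint 5: y + x = 13. The remaining constraints are straightforward to verify.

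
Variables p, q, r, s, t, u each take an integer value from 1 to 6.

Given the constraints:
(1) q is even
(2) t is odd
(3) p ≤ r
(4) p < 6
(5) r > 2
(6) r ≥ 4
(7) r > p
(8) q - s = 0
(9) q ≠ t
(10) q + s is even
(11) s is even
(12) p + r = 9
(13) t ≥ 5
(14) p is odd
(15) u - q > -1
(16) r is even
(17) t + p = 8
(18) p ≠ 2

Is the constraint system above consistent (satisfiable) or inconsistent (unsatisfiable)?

Satisfiable

Take p = 3, q = 4, r = 6, s = 4, t = 5, u = 5. Then constraint 8: q - s = 0; constraint 12: p + r = 9; constraint 15: u - q = 1, and every other listed constraint is also met.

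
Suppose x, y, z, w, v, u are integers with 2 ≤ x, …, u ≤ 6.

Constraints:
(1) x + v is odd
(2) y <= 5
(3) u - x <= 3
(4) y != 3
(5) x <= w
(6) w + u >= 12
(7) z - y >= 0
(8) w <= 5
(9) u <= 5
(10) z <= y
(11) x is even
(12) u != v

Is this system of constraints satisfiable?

Unsatisfiable

From constraint 8: w ≤ 5. From constraint 9: u ≤ 5. Hence w + u ≤ 10. But constraint 6 requires w + u ≥ 12, and 12 > 10. Contradiction.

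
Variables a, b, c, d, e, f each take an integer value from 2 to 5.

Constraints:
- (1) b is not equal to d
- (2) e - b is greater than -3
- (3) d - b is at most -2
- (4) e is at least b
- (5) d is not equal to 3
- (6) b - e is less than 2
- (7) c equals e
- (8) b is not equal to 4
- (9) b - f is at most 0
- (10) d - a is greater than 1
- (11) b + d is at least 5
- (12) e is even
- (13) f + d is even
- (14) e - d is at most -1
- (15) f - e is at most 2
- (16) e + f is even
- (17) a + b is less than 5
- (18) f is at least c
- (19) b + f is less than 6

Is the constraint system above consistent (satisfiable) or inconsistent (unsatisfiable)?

Constraints 3, 9, 14, and 15 give e − f ≥ -2, f − b ≥ 0, b − d ≥ 2, d − e ≥ 1.
Adding all 4 inequalities: the left sides telescope to 0, and the right sides sum to (-2) + 0 + 2 + 1 = 1. So 0 ≥ 1, which is false.

Unsatisfiable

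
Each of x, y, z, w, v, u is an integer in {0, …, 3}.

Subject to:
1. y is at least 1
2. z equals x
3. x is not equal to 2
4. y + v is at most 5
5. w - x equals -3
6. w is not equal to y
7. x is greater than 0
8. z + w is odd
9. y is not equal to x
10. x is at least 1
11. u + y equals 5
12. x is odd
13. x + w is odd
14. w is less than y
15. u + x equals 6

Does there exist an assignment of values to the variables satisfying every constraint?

One satisfying assignment is x = 3, y = 2, z = 3, w = 0, v = 0, u = 3.
For the less obvious constraints — constraint 4: y + v = 2; constraint 5: w - x = -3; constraint 11: u + y = 5 — and the others hold by inspection.

Satisfiable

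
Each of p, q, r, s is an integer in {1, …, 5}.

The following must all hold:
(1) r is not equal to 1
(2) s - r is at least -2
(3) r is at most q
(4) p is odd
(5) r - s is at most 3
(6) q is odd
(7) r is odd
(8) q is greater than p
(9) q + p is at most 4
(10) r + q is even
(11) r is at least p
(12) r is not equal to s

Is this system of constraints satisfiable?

Satisfiable

Take p = 1, q = 3, r = 3, s = 2. Then constraint 2: s - r = -1; constraint 5: r - s = 1; constraint 9: q + p = 4, and every other listed constraint is also met.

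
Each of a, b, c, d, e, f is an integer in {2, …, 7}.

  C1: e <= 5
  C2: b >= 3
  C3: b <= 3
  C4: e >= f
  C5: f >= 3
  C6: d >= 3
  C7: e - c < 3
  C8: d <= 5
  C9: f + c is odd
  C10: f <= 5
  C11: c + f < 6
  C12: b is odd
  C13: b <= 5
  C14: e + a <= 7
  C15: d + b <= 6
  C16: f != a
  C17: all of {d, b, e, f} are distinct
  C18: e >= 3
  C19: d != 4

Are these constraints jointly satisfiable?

Unsatisfiable

Constraints 1, 2, 5, 6, 8, 10, 13, and 18 confine each of d, b, e, f to the 3 values {3, …, 5}.
Constraint 17 requires all 4 of them to be distinct, but only 3 values are available — impossible by the pigeonhole principle.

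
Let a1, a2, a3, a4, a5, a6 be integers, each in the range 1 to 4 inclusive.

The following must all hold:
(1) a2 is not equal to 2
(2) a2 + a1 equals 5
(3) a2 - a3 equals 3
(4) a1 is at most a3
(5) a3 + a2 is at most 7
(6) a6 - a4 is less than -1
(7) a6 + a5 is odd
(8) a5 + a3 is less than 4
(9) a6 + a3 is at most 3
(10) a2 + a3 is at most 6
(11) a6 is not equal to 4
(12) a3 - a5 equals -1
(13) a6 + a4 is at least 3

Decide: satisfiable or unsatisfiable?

The assignment a1 = 1, a2 = 4, a3 = 1, a4 = 3, a5 = 2, a6 = 1 works:
  constraint 2 holds since a2 + a1 = 5.
  constraint 3 holds since a2 - a3 = 3.
The rest check out directly.

Satisfiable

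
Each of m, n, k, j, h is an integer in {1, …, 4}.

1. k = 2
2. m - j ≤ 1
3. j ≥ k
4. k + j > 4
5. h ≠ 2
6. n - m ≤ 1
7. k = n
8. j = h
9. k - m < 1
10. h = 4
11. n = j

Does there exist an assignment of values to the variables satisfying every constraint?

Unsatisfiable

Constraint 1 fixes k = 2 and constraint 10 fixes h = 4. Constraints 7, 8, and 11 give k = n = j = h, so k = h. But 2 ≠ 4 — contradiction.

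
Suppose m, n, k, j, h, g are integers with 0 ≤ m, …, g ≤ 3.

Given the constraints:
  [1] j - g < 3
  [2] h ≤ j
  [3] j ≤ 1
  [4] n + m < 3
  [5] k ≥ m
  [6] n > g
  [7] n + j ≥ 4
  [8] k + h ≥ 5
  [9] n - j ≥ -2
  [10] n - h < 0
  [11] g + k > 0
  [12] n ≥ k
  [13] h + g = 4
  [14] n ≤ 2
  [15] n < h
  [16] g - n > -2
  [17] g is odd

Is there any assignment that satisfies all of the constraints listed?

Unsatisfiable

From constraints 12 and 14: k ≤ n ≤ 2. From constraints 2 and 3: h ≤ j ≤ 1. Hence k + h ≤ 3. But constraint 8 requires k + h ≥ 5, and 5 > 3. Contradiction.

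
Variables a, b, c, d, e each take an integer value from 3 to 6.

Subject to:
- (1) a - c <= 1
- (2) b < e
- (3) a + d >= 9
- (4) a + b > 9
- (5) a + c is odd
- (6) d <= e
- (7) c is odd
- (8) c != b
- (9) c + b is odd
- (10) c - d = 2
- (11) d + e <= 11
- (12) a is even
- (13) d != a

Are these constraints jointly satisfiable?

Satisfiable

One satisfying assignment is a = 6, b = 4, c = 5, d = 3, e = 6.
For the less obvious constraints — constraint 1: a - c = 1; constraint 3: a + d = 9; constraint 4: a + b = 10 — and the others hold by inspection.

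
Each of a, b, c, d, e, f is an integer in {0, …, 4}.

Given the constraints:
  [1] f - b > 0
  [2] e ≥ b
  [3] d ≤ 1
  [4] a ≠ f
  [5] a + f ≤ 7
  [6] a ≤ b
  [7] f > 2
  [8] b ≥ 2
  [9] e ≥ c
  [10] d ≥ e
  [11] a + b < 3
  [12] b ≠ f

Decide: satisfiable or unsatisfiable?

From constraints 2 and 8: e ≥ b and b ≥ 2, so e ≥ 2. From constraints 3 and 10: e ≤ d and d ≤ 1, so e ≤ 1. But 1 < 2, so no value of e works.

Unsatisfiable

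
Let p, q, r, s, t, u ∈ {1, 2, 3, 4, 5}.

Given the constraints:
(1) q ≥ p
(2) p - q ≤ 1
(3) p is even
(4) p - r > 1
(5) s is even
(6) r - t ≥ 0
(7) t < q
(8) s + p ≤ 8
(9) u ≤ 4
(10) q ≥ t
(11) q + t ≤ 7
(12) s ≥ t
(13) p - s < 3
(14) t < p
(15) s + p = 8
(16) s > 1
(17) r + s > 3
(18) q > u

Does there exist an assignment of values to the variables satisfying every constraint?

Satisfiable

Try p = 4, q = 4, r = 2, s = 4, t = 1, u = 2.
Check constraint 2: p - q = 0; constraint 4: p - r = 2. The remaining constraints are straightforward to verify.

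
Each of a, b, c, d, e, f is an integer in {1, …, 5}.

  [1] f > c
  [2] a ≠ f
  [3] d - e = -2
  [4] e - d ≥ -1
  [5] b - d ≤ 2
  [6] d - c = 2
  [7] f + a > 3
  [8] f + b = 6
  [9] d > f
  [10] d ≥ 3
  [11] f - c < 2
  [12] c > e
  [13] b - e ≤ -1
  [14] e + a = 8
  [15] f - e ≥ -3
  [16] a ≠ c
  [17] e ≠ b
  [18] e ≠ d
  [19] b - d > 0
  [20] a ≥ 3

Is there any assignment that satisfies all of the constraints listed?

Constraints 1, 9, 12, 13, and 19 give f < d, d < b, b < e, e < c, c < f. Chaining: f < d < b < e < c < f, which forces f < f — impossible.

Unsatisfiable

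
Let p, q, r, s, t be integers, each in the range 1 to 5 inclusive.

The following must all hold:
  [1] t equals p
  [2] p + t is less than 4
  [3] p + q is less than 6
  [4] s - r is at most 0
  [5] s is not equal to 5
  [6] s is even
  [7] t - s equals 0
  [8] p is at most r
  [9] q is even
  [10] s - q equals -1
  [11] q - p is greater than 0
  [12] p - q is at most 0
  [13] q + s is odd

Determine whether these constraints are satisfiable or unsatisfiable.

Unsatisfiable

Constraint 9 makes q even and constraint 6 makes s even, so q + s must be even. Constraint 13 says q + s is odd — contradiction.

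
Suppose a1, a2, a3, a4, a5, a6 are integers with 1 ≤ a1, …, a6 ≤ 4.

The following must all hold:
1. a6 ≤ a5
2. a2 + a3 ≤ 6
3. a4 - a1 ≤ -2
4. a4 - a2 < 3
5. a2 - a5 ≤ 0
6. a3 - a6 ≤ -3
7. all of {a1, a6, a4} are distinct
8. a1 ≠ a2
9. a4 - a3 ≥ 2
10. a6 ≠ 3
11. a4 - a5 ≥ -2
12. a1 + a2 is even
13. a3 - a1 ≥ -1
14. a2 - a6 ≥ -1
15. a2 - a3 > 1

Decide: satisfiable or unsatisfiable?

Unsatisfiable

Constraints 3, 5, 6, 11, 13, and 14 give a3 − a1 ≥ -1, a1 − a4 ≥ 2, a4 − a5 ≥ -2, a5 − a2 ≥ 0, a2 − a6 ≥ -1, a6 − a3 ≥ 3.
Adding all 6 inequalities: the left sides telescope to 0, and the right sides sum to (-1) + 2 + (-2) + 0 + (-1) + 3 = 1. So 0 ≥ 1, which is false.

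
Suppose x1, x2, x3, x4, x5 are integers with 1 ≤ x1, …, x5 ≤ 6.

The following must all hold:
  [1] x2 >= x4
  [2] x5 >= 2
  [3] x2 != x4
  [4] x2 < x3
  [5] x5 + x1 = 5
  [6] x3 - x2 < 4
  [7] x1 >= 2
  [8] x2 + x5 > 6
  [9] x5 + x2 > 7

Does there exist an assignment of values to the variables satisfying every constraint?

Satisfiable

One satisfying assignment is x1 = 2, x2 = 5, x3 = 6, x4 = 4, x5 = 3.
For the less obvious constraints — constraint 5: x5 + x1 = 5; constraint 6: x3 - x2 = 1 — and the others hold by inspection.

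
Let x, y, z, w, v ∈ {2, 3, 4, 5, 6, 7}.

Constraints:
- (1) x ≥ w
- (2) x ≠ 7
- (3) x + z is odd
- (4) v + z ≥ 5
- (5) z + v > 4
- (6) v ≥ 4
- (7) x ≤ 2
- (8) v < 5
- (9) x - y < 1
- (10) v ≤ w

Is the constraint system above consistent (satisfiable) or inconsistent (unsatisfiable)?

From constraints 6 and 10: w ≥ v and v ≥ 4, so w ≥ 4. From constraints 1 and 7: w ≤ x and x ≤ 2, so w ≤ 2. But 2 < 4, so no value of w works.

Unsatisfiable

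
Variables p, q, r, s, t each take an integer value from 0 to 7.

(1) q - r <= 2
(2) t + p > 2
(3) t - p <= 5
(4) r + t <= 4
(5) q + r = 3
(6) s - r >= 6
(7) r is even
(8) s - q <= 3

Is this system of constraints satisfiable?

Constraints 1, 6, and 8 give r − q ≥ -2, q − s ≥ -3, s − r ≥ 6.
Adding all 3 inequalities: the left sides telescope to 0, and the right sides sum to (-2) + (-3) + 6 = 1. So 0 ≥ 1, which is false.

Unsatisfiable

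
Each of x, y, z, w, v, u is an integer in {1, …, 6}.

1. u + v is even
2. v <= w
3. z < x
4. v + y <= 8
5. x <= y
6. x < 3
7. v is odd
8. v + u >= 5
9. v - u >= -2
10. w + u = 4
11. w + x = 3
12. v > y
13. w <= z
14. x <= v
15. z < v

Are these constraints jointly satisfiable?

Constraints 2, 3, 5, 12, and 13 give v ≤ w, w ≤ z, z < x, x ≤ y, y < v. Chaining: v ≤ w ≤ z < x ≤ y < v, which forces v < v — impossible.

Unsatisfiable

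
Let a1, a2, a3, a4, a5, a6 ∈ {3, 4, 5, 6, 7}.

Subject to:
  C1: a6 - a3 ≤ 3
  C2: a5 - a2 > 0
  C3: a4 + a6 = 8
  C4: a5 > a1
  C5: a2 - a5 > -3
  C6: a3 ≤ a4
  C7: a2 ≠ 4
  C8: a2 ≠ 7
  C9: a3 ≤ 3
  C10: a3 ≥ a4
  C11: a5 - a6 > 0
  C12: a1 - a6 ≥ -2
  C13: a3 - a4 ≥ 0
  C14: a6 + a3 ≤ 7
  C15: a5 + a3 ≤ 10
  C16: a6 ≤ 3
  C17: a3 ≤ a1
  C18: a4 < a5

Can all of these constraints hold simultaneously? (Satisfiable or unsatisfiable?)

Unsatisfiable

From constraints 9 and 10: a4 ≤ a3 ≤ 3. From constraint 16: a6 ≤ 3. Hence a4 + a6 ≤ 6. But constraint 3 requires a4 + a6 = 8, and 8 > 6. Contradiction.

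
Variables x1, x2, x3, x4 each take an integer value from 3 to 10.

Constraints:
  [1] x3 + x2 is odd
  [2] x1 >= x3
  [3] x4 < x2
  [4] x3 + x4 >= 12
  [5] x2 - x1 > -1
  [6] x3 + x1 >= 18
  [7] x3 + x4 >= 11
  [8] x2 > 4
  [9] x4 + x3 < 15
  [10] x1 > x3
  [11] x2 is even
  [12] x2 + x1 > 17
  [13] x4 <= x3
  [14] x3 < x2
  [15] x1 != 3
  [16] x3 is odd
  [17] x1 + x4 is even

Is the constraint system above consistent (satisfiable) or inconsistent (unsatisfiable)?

The assignment x1 = 10, x2 = 10, x3 = 9, x4 = 4 works:
  constraint 4 holds since x3 + x4 = 13.
  constraint 5 holds since x2 - x1 = 0.
  constraint 6 holds since x3 + x1 = 19.
The rest check out directly.

Satisfiable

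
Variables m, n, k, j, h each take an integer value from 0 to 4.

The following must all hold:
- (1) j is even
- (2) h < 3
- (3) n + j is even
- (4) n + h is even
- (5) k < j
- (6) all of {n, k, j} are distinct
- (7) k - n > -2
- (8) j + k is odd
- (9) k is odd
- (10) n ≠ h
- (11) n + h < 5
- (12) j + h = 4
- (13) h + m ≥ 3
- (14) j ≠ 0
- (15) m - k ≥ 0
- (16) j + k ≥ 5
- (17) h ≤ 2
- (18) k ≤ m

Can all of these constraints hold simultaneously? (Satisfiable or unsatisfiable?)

Take m = 3, n = 2, k = 3, j = 4, h = 0. Then constraint 7: k - n = 1; constraint 11: n + h = 2, and every other listed constraint is also met.

Satisfiable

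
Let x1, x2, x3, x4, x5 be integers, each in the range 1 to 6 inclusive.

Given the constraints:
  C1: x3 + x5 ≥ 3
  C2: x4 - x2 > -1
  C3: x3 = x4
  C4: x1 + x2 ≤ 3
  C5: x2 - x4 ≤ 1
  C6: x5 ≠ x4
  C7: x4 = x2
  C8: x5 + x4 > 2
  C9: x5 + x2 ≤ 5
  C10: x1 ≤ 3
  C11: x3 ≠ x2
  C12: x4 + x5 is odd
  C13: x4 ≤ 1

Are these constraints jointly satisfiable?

From constraints 3 and 7, x3 = x4 = x2, so x3 = x2. But constraint 11 says x3 ≠ x2. Contradiction.

Unsatisfiable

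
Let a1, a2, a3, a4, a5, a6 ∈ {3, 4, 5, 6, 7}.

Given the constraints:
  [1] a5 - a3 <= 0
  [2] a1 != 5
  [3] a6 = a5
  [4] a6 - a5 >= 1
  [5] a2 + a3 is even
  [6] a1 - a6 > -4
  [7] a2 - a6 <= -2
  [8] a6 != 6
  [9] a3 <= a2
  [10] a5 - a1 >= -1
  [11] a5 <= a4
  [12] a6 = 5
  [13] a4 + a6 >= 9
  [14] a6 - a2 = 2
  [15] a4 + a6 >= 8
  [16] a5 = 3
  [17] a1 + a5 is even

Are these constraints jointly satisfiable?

Unsatisfiable

Constraint 12 fixes a6 = 5 and constraint 16 fixes a5 = 3, but constraint 3 requires a6 = a5. Since 5 ≠ 3, contradiction.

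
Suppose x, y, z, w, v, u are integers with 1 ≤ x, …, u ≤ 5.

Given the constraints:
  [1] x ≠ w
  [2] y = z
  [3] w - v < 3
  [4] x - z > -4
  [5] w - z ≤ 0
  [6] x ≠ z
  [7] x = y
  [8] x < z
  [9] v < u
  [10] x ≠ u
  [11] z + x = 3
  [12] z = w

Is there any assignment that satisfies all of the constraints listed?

Unsatisfiable

From constraints 2, 7, and 12, x = y = z = w, so x = w. But constraint 1 says x ≠ w. Contradiction.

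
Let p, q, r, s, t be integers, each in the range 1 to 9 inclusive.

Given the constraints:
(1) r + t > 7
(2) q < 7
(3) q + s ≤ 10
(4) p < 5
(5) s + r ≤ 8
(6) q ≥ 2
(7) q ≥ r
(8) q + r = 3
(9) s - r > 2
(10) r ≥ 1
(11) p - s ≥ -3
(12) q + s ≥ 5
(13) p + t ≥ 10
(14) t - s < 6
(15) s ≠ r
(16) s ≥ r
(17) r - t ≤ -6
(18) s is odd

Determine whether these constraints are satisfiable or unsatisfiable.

Satisfiable

Take p = 3, q = 2, r = 1, s = 5, t = 9. Then constraint 1: r + t = 10; constraint 3: q + s = 7, and every other listed constraint is also met.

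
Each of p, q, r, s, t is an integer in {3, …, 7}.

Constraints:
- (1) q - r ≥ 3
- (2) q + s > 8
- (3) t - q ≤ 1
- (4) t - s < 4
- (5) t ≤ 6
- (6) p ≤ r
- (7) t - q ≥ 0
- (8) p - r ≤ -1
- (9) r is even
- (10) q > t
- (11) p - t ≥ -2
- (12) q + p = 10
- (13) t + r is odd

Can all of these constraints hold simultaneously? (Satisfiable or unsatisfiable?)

Unsatisfiable

Constraints 1, 7, 8, and 11 give t − q ≥ 0, q − r ≥ 3, r − p ≥ 1, p − t ≥ -2.
Adding all 4 inequalities: the left sides telescope to 0, and the right sides sum to 0 + 3 + 1 + (-2) = 2. So 0 ≥ 2, which is false.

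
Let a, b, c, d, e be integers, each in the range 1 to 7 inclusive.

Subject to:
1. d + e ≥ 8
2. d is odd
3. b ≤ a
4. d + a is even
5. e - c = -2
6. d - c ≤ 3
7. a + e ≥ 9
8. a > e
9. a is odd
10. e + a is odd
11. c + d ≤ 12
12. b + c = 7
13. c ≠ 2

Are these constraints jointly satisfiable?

Satisfiable

Setting (a, b, c, d, e) = (7, 3, 4, 7, 2) satisfies everything: constraint 1: d + e = 9; constraint 5: e - c = -2, and the others follow.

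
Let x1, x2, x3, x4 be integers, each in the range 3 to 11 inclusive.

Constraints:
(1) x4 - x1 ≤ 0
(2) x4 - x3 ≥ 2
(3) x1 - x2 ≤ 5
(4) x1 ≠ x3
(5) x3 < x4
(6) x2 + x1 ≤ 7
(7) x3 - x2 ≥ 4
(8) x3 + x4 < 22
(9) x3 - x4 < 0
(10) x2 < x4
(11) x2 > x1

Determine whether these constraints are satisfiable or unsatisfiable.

Unsatisfiable

Constraints 1, 2, 3, and 7 give x4 − x3 ≥ 2, x3 − x2 ≥ 4, x2 − x1 ≥ -5, x1 − x4 ≥ 0.
Adding all 4 inequalities: the left sides telescope to 0, and the right sides sum to 2 + 4 + (-5) + 0 = 1. So 0 ≥ 1, which is false.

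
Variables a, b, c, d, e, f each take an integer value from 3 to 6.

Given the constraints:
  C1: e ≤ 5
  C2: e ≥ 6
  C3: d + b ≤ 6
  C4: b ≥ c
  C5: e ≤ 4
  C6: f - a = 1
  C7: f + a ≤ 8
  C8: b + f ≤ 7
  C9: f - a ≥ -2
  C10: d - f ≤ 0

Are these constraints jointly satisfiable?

From constraint 2: e ≥ 6. From constraint 1: e ≤ 5. But 5 < 6, so no value of e works.

Unsatisfiable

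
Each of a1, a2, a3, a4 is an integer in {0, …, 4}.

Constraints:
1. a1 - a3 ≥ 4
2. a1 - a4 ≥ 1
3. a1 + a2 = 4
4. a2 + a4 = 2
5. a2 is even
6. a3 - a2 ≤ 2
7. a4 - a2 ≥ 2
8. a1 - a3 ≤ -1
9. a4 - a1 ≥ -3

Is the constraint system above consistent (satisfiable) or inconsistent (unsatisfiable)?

Constraints 2, 6, 7, and 8 give a3 − a1 ≥ 1, a1 − a4 ≥ 1, a4 − a2 ≥ 2, a2 − a3 ≥ -2.
Adding all 4 inequalities: the left sides telescope to 0, and the right sides sum to 1 + 1 + 2 + (-2) = 2. So 0 ≥ 2, which is false.

Unsatisfiable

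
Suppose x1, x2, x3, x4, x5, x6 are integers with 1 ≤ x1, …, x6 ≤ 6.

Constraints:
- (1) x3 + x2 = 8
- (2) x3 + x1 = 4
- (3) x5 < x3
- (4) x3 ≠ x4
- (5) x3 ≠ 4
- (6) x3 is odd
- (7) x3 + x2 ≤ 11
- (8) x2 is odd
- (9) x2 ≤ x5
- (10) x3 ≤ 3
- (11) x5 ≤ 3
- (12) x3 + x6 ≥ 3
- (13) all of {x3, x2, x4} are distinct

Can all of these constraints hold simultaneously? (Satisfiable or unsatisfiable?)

Unsatisfiable

From constraint 10: x3 ≤ 3. From constraints 9 and 11: x2 ≤ x5 ≤ 3. Hence x3 + x2 ≤ 6. But constraint 1 requires x3 + x2 = 8, and 8 > 6. Contradiction.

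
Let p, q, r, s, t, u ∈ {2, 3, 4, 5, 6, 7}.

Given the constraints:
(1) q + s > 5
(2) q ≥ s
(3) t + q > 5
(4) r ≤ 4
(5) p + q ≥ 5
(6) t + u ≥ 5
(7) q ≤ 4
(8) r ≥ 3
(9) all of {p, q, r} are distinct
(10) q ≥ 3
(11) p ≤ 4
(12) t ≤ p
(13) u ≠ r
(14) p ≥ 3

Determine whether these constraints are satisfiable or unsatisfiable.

Constraints 4, 7, 8, 10, 11, and 14 confine each of p, q, r to the 2 values {3, 4}.
Constraint 9 requires all 3 of them to be distinct, but only 2 values are available — impossible by the pigeonhole principle.

Unsatisfiable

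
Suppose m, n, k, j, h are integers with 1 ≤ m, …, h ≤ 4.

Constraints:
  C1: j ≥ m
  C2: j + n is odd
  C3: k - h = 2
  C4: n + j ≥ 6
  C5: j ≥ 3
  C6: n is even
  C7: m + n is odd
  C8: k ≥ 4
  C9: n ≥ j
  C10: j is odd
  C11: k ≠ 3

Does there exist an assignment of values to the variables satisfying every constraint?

One satisfying assignment is m = 1, n = 4, k = 4, j = 3, h = 2.
For the less obvious constraints — constraint 2: j + n = 7 is odd; constraint 3: k - h = 2; constraint 4: n + j = 7 — and the others hold by inspection.

Satisfiable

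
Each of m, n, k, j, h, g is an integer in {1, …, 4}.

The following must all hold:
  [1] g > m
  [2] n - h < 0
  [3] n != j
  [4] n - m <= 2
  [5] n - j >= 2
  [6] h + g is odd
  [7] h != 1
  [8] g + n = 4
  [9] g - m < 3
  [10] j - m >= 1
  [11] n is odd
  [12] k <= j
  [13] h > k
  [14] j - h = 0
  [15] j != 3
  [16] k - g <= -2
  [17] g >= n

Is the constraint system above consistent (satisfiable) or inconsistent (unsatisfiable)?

Constraints 4, 5, and 10 give m − n ≥ -2, n − j ≥ 2, j − m ≥ 1.
Adding all 3 inequalities: the left sides telescope to 0, and the right sides sum to (-2) + 2 + 1 = 1. So 0 ≥ 1, which is false.

Unsatisfiable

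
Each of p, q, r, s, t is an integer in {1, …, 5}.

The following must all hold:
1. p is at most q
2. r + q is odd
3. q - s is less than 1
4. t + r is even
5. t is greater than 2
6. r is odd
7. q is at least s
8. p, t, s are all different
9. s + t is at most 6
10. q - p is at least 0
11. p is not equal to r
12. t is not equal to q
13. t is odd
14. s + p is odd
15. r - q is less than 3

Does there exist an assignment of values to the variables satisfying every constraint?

Satisfiable

The assignment p = 1, q = 2, r = 3, s = 2, t = 3 works:
  constraint 3 holds since q - s = 0.
  constraint 9 holds since s + t = 5.
  constraint 10 holds since q - p = 1.
The rest check out directly.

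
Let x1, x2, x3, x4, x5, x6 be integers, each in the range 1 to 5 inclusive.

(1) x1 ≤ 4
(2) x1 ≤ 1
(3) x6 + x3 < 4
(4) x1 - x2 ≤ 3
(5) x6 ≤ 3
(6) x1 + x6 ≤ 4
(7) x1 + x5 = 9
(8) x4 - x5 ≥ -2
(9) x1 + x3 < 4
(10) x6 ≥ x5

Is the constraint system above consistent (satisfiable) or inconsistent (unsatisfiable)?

From constraint 1: x1 ≤ 4. From constraints 5 and 10: x5 ≤ x6 ≤ 3. Hence x1 + x5 ≤ 7. But constraint 7 requires x1 + x5 = 9, and 9 > 7. Contradiction.

Unsatisfiable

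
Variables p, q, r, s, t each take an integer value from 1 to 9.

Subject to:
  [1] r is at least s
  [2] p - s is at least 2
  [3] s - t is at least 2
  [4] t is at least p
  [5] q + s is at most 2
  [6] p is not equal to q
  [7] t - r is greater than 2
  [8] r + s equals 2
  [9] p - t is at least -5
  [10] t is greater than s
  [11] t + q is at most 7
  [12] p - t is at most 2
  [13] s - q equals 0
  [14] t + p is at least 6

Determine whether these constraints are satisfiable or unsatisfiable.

Constraints 2, 3, and 12 give p − s ≥ 2, s − t ≥ 2, t − p ≥ -2.
Adding all 3 inequalities: the left sides telescope to 0, and the right sides sum to 2 + 2 + (-2) = 2. So 0 ≥ 2, which is false.

Unsatisfiable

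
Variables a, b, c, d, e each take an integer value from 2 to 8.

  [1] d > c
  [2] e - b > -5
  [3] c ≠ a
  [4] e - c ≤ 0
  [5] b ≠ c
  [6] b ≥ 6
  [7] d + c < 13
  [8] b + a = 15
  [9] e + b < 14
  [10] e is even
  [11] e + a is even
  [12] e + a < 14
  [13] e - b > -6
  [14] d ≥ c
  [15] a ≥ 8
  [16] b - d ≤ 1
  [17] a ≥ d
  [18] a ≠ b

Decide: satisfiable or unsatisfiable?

Satisfiable

One satisfying assignment is a = 8, b = 7, c = 4, d = 7, e = 4.
For the less obvious constraints — constraint 2: e - b = -3; constraint 4: e - c = 0 — and the others hold by inspection.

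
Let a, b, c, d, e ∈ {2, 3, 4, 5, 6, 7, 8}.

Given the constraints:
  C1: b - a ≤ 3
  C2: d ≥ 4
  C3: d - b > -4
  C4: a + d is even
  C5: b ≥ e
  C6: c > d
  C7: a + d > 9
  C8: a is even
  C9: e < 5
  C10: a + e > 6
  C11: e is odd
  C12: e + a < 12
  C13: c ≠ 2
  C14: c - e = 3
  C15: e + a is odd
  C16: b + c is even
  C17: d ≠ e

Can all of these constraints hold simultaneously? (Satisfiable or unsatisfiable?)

Satisfiable

One satisfying assignment is a = 6, b = 6, c = 6, d = 4, e = 3.
For the less obvious constraints — constraint 1: b - a = 0; constraint 3: d - b = -2; constraint 7: a + d = 10 — and the others hold by inspection.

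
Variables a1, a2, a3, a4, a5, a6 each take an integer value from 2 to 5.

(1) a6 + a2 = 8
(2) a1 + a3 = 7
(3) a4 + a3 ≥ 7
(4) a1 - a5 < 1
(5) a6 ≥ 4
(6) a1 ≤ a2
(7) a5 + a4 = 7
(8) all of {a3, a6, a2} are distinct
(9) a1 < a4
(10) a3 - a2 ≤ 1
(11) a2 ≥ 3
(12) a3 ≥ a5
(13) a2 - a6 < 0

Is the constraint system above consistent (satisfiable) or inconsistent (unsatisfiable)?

The assignment a1 = 3, a2 = 3, a3 = 4, a4 = 4, a5 = 3, a6 = 5 works:
  constraint 1 holds since a6 + a2 = 8.
  constraint 2 holds since a1 + a3 = 7.
  constraint 3 holds since a4 + a3 = 8.
The rest check out directly.

Satisfiable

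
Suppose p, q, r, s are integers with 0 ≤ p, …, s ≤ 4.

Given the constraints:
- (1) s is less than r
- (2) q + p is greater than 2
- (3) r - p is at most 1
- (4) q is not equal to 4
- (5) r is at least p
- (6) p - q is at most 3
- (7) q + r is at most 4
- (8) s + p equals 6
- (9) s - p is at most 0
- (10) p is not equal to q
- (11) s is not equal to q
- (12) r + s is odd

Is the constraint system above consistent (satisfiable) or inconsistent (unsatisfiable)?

Satisfiable

Try p = 3, q = 0, r = 4, s = 3.
Check constraint 2: q + p = 3; constraint 3: r - p = 1. The remaining constraints are straightforward to verify.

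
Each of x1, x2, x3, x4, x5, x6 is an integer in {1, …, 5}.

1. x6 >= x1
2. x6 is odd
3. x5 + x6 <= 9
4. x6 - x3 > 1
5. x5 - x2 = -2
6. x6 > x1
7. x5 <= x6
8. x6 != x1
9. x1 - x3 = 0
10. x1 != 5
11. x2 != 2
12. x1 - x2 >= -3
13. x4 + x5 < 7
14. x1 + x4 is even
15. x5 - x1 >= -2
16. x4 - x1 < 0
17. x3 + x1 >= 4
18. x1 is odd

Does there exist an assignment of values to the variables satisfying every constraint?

The assignment x1 = 3, x2 = 5, x3 = 3, x4 = 1, x5 = 3, x6 = 5 works:
  constraint 3 holds since x5 + x6 = 8.
  constraint 4 holds since x6 - x3 = 2.
  constraint 5 holds since x5 - x2 = -2.
The rest check out directly.

Satisfiable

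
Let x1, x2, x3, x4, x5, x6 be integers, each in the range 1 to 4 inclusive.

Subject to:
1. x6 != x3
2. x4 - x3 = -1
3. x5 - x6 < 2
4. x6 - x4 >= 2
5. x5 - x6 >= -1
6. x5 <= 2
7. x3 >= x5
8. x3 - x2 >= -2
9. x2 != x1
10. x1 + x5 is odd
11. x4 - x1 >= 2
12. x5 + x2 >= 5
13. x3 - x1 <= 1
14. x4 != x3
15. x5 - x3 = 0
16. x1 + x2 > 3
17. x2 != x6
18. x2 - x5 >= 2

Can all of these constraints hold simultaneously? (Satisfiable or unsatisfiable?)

Unsatisfiable

Constraints 4, 5, 8, 11, 13, and 18 give x4 − x1 ≥ 2, x1 − x3 ≥ -1, x3 − x2 ≥ -2, x2 − x5 ≥ 2, x5 − x6 ≥ -1, x6 − x4 ≥ 2.
Adding all 6 inequalities: the left sides telescope to 0, and the right sides sum to 2 + (-1) + (-2) + 2 + (-1) + 2 = 2. So 0 ≥ 2, which is false.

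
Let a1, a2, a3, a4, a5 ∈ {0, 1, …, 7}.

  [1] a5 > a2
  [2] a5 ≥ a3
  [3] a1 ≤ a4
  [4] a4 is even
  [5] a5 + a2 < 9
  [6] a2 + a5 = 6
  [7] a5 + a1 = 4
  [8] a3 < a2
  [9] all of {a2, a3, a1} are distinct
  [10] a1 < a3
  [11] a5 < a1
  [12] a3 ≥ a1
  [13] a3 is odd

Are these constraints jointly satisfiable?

Constraints 1, 8, 10, and 11 give a3 < a2, a2 < a5, a5 < a1, a1 < a3. Chaining: a3 < a2 < a5 < a1 < a3, which forces a3 < a3 — impossible.

Unsatisfiable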